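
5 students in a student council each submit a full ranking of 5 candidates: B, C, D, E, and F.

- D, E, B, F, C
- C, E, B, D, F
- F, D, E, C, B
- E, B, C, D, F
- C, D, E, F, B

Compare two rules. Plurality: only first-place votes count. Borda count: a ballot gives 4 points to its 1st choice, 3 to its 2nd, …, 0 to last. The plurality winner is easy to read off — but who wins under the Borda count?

E

Plurality first-place counts: B 0, C 2, D 1, E 1, F 1 → C.
Borda totals: B 7, C 11, D 12, E 14, F 6 → E.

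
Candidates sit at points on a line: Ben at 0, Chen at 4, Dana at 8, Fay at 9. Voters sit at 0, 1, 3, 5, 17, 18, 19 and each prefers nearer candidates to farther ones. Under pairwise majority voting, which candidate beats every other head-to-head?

Chen

With single-peaked preferences on a line, the Condorcet winner is the candidate closest to the median voter.
The median voter (position 5) is closest to Chen at 4.
Check: Chen vs Ben — voters closer to Chen: 5 of 7.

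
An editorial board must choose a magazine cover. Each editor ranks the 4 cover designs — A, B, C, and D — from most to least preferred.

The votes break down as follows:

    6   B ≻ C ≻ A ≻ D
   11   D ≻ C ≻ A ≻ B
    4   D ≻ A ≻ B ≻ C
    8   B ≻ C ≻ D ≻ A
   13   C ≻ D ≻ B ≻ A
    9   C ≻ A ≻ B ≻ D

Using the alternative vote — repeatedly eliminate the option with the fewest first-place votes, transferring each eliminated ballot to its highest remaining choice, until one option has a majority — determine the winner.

Round 1: C 22, D 15, B 14, A 0. A has the fewest and is eliminated.
Round 2: C 22, D 15, B 14. B has the fewest and is eliminated.
Round 3: C 36, D 15. C has a majority.

C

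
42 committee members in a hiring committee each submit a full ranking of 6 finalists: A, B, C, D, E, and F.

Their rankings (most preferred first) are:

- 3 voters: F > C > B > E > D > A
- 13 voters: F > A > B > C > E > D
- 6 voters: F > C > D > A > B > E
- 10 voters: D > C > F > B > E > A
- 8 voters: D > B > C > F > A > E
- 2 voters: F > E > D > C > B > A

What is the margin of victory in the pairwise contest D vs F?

Ballots ranking D above F: 10+8 = 18.
Ballots ranking F above D: 3+13+6+2 = 24.
F wins 24–18, a margin of 6.

6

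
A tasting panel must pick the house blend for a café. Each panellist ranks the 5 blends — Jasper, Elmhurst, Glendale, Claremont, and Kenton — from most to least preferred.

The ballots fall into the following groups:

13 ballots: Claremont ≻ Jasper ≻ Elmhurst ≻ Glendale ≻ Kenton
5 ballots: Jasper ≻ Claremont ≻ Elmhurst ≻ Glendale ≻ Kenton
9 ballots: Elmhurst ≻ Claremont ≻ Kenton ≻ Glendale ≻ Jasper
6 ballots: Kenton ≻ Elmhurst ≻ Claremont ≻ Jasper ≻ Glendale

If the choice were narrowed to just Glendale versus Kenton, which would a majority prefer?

Ballots ranking Glendale above Kenton: 13+5 = 18.
Ballots ranking Kenton above Glendale: 9+6 = 15.
Glendale wins the head-to-head, 18–15.

Glendale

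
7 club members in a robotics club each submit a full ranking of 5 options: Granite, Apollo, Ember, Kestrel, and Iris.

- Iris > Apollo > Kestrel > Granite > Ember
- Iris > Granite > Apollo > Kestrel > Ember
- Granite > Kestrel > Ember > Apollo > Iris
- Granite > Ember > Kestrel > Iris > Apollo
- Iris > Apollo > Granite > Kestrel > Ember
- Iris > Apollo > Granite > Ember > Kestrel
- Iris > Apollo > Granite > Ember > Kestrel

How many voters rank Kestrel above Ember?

4

Ballots ranking Kestrel above Ember: 4.
Ballots ranking Ember above Kestrel: 3.
So 4 of 7 voters prefer Kestrel to Ember.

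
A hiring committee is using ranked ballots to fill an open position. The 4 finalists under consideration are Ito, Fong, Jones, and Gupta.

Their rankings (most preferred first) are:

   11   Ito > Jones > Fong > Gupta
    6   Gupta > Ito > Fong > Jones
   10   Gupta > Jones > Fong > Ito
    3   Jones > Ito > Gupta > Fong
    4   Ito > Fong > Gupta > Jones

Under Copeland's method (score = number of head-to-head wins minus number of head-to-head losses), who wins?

Ito

Pairwise results:
  Ito vs Fong: Ito wins 24–10.
  Ito vs Jones: Ito wins 21–13.
  Ito vs Gupta: Ito wins 18–16.
  Fong vs Jones: Jones wins 24–10.
  Fong vs Gupta: Gupta wins 19–15.
  Jones vs Gupta: Gupta wins 20–14.
Copeland scores (wins − losses):
  Ito: 3 − 0 = 3
  Fong: 0 − 3 = -3
  Jones: 1 − 2 = -1
  Gupta: 2 − 1 = 1
Ito has the best Copeland score.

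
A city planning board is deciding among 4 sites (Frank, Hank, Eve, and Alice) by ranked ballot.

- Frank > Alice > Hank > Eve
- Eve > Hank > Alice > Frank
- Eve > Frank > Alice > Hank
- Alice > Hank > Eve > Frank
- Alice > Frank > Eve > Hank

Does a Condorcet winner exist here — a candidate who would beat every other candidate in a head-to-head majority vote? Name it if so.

Alice

Head-to-head results (5 voters total):
Frank vs Hank: Frank wins 3–2.
Frank vs Eve: Eve wins 3–2.
Frank vs Alice: Alice wins 3–2.
Hank vs Eve: Eve wins 3–2.
Hank vs Alice: Alice wins 4–1.
Eve vs Alice: Alice wins 3–2.
Alice beats each rival — Frank (3–2), Hank (4–1), Eve (3–2) — so Alice is the Condorcet winner.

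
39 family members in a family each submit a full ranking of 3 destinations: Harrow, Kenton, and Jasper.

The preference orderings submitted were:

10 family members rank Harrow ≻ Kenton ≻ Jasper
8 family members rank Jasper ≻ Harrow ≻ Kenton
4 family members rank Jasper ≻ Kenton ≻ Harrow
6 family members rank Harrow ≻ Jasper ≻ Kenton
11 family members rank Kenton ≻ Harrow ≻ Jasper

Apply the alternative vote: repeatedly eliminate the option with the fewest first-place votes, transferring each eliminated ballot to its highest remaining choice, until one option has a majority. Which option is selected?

Round 1: Harrow 16, Jasper 12, Kenton 11. Kenton has the fewest and is eliminated.
Round 2: Harrow 27, Jasper 12. Harrow has a majority.

Harrow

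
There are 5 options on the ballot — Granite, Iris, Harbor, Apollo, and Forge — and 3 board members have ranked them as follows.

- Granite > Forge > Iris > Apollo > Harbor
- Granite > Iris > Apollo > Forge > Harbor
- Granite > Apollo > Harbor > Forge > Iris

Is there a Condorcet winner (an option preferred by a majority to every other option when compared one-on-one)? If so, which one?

Head-to-head results (3 voters total):
Granite vs Iris: Granite wins 3–0.
Granite vs Harbor: Granite wins 3–0.
Granite vs Apollo: Granite wins 3–0.
Granite vs Forge: Granite wins 3–0.
Iris vs Harbor: Iris wins 2–1.
Iris vs Apollo: Iris wins 2–1.
Iris vs Forge: Forge wins 2–1.
Harbor vs Apollo: Apollo wins 3–0.
Harbor vs Forge: Forge wins 2–1.
Apollo vs Forge: Apollo wins 2–1.
Granite beats each rival — Iris (3–0), Harbor (3–0), Apollo (3–0), Forge (3–0) — so Granite is the Condorcet winner.

Granite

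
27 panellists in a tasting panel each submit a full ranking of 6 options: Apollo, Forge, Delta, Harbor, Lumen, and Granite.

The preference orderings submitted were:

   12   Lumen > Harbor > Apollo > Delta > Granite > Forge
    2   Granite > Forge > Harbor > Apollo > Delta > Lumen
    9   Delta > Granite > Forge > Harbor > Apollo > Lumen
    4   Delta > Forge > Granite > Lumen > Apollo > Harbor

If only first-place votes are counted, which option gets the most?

Delta

First-place vote totals:
  Apollo: 0
  Forge: 0
  Delta: 13
  Harbor: 0
  Lumen: 12
  Granite: 2
Delta has the most first-place votes.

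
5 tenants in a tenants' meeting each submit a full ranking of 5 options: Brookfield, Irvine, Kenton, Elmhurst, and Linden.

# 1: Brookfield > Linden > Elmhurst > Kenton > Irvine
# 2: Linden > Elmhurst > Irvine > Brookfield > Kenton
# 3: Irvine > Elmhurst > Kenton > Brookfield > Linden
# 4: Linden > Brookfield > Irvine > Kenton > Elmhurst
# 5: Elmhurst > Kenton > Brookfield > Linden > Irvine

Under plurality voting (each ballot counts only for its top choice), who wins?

First-place vote totals:
  Brookfield: 1
  Irvine: 1
  Kenton: 0
  Elmhurst: 1
  Linden: 2
Linden has the most first-place votes.

Linden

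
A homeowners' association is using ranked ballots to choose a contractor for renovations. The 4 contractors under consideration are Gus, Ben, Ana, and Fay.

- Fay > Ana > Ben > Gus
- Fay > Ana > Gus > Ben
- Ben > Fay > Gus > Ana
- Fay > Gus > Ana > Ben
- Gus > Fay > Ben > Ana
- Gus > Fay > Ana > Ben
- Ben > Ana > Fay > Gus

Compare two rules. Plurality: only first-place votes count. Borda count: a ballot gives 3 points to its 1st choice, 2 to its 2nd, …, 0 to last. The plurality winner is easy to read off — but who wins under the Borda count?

Fay

Plurality first-place counts: Gus 2, Ben 2, Ana 0, Fay 3 → Fay.
Borda totals: Gus 10, Ben 8, Ana 8, Fay 16 → Fay.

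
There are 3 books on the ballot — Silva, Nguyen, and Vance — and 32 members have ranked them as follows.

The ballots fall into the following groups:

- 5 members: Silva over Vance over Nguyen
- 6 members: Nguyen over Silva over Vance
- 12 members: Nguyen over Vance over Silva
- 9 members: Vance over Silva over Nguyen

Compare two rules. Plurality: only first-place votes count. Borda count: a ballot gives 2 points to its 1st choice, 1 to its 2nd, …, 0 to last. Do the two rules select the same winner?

Plurality first-place counts: Silva 5, Nguyen 18, Vance 9 → Nguyen.
Borda totals: Silva 25, Nguyen 36, Vance 35 → Nguyen.
The two rules agree on Nguyen.

Yes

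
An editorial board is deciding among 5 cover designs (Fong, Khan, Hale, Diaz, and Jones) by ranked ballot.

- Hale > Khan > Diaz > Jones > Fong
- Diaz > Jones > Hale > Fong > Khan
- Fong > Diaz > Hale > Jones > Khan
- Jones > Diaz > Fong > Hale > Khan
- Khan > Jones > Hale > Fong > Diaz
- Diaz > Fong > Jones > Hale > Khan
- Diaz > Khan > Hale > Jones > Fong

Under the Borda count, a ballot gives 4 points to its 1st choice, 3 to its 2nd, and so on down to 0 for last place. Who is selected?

Borda scores:
  Fong: 0 + 1 + 4 + 2 + 1 + 3 + 0 = 11
  Khan: 3 + 0 + 0 + 0 + 4 + 0 + 3 = 10
  Hale: 4 + 2 + 2 + 1 + 2 + 1 + 2 = 14
  Diaz: 2 + 4 + 3 + 3 + 0 + 4 + 4 = 20
  Jones: 1 + 3 + 1 + 4 + 3 + 2 + 1 = 15
Diaz has the highest total.

Diaz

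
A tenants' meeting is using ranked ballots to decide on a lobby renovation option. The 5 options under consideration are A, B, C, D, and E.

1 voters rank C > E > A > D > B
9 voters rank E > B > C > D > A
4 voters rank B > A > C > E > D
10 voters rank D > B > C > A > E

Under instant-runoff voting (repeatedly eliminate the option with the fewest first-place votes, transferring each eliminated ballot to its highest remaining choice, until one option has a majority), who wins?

E

Round 1: D 10, E 9, B 4, C 1, A 0. A has the fewest and is eliminated.
Round 2: D 10, E 9, B 4, C 1. C has the fewest and is eliminated.
Round 3: D 10, E 10, B 4. B has the fewest and is eliminated.
Round 4: E 14, D 10. E has a majority.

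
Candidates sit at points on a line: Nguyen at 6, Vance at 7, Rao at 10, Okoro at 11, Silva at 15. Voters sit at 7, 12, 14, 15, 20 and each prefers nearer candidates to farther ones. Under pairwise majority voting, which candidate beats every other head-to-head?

Silva

With single-peaked preferences on a line, the Condorcet winner is the candidate closest to the median voter.
The median voter (position 14) is closest to Silva at 15.
Check: Silva vs Rao — voters closer to Silva: 3 of 5.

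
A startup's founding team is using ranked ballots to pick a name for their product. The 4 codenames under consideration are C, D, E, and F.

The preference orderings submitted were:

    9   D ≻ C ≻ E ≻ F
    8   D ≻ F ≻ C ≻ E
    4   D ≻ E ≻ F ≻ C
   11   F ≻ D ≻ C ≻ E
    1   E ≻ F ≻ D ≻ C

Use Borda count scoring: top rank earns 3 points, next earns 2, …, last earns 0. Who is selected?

Borda scores:
  C: 9·2 + 8·1 + 4·0 + 11·1 + 0 = 37
  D: 9·3 + 8·3 + 4·3 + 11·2 + 1 = 86
  E: 9·1 + 8·0 + 4·2 + 11·0 + 3 = 20
  F: 9·0 + 8·2 + 4·1 + 11·3 + 2 = 55
D has the highest total.

D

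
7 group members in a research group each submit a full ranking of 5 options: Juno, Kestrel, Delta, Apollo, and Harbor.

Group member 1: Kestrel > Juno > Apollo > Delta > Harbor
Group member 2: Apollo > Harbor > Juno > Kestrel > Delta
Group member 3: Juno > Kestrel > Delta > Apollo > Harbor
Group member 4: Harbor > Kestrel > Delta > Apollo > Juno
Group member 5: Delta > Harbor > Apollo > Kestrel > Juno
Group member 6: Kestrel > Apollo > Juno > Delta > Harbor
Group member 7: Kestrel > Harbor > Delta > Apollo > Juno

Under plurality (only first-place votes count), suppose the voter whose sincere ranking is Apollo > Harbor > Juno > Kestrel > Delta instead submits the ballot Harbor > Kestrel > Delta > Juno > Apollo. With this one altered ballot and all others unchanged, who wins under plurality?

Kestrel

First-place totals with the altered ballot: Juno 1, Kestrel 3, Delta 1, Apollo 0, Harbor 2.
The winner is unchanged: still Kestrel.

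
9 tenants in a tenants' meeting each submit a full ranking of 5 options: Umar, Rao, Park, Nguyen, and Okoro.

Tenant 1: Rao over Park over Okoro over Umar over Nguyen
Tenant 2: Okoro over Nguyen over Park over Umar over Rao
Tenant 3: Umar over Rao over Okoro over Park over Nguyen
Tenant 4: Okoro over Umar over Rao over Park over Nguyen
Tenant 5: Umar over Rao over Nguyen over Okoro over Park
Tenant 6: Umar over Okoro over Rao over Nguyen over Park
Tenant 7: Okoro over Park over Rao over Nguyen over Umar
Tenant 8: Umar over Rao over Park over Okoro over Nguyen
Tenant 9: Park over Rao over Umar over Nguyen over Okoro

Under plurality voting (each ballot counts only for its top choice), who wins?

First-place vote totals:
  Umar: 4
  Rao: 1
  Park: 1
  Nguyen: 0
  Okoro: 3
Umar has the most first-place votes.

Umar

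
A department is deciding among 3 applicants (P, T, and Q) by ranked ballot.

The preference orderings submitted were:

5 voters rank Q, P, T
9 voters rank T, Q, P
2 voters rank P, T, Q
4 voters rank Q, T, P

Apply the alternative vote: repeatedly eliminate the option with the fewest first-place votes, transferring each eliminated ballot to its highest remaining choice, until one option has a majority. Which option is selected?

Round 1: T 9, Q 9, P 2. P has the fewest and is eliminated.
Round 2: T 11, Q 9. T has a majority.

T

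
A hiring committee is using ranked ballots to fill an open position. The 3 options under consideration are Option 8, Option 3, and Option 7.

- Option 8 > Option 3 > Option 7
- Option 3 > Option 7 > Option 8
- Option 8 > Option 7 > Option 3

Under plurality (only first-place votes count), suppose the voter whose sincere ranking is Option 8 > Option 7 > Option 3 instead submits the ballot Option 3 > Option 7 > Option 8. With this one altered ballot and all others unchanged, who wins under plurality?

Option 3

First-place totals with the altered ballot: Option 8 1, Option 3 2, Option 7 0.
The switch changes the winner from Option 8 to Option 3.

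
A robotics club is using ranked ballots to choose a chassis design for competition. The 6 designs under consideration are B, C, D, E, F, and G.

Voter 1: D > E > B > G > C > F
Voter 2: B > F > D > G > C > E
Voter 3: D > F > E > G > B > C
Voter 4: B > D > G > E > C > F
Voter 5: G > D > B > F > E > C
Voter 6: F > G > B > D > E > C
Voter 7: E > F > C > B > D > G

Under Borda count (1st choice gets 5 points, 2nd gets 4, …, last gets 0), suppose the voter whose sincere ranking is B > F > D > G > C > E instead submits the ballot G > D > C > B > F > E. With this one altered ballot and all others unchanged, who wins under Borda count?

D

Borda totals with the altered ballot: B 19, C 8, D 25, E 16, F 16, G 21.
The winner is unchanged: still D.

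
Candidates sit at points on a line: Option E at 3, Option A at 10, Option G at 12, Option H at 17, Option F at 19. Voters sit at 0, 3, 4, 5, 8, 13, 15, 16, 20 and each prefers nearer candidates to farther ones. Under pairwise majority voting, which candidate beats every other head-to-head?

Option A

With single-peaked preferences on a line, the Condorcet winner is the candidate closest to the median voter.
The median voter (position 8) is closest to Option A at 10.
Check: Option A vs Option E — voters closer to Option A: 5 of 9.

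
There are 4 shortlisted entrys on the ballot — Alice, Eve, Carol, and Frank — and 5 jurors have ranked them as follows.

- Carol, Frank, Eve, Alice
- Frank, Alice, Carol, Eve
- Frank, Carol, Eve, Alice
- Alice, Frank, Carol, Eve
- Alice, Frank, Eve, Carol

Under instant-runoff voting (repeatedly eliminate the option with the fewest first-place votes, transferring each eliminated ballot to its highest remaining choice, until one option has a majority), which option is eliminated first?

Eve

Round 1: Alice 2, Frank 2, Carol 1, Eve 0. Eve has the fewest and is eliminated.
Round 2: Alice 2, Frank 2, Carol 1. Carol has the fewest and is eliminated.
Round 3: Frank 3, Alice 2. Frank has a majority.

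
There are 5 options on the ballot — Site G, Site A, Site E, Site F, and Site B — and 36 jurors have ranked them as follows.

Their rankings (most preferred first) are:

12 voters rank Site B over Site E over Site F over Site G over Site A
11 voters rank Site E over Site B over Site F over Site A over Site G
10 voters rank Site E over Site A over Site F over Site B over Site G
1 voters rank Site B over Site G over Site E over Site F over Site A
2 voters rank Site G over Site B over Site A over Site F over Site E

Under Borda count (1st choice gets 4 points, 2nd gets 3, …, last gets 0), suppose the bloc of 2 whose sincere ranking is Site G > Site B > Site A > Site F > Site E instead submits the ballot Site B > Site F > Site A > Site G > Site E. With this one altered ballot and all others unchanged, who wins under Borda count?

Site E

Borda totals with the altered ballot: Site G 17, Site A 45, Site E 122, Site F 73, Site B 103.
The winner is unchanged: still Site E.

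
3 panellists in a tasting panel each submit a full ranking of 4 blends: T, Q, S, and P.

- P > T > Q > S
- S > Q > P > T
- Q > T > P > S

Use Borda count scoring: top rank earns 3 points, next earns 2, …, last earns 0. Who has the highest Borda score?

Borda scores:
  T: 2 + 0 + 2 = 4
  Q: 1 + 2 + 3 = 6
  S: 0 + 3 + 0 = 3
  P: 3 + 1 + 1 = 5
Q has the highest total.

Q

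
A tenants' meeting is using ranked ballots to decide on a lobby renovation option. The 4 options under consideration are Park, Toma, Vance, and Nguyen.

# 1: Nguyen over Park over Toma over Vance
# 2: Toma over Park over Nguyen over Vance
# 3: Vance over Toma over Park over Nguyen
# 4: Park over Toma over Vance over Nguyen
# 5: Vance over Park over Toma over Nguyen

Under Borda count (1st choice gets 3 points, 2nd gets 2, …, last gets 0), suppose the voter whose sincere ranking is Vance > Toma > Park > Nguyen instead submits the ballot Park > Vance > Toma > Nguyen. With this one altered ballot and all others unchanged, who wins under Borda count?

Borda totals with the altered ballot: Park 12, Toma 8, Vance 6, Nguyen 4.
The winner is unchanged: still Park.

Park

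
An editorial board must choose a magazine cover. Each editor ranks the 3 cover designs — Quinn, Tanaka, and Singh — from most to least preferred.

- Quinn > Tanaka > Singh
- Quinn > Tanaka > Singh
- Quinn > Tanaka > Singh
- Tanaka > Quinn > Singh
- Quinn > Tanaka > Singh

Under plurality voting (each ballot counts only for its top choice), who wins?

Quinn

First-place vote totals:
  Quinn: 4
  Tanaka: 1
  Singh: 0
Quinn has the most first-place votes.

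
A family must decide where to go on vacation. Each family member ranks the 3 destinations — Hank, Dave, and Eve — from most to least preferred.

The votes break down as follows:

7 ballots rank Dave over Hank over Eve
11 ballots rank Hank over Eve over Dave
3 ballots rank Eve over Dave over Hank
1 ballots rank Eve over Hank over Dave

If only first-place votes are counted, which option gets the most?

Hank

First-place vote totals:
  Hank: 11
  Dave: 7
  Eve: 4
Hank has the most first-place votes.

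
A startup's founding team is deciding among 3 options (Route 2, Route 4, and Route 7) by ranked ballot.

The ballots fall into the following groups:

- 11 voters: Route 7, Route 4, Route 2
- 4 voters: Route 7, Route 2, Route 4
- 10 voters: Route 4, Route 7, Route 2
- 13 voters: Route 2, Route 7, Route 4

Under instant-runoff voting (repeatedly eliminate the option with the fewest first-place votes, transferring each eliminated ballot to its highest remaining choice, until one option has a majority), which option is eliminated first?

Route 4

Round 1: Route 7 15, Route 2 13, Route 4 10. Route 4 has the fewest and is eliminated.
Round 2: Route 7 25, Route 2 13. Route 7 has a majority.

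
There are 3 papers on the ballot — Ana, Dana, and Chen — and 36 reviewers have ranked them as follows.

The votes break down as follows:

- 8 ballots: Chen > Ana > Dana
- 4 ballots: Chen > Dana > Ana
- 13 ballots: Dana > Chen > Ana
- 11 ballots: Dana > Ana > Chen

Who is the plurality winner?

First-place vote totals:
  Ana: 0
  Dana: 24
  Chen: 12
Dana has the most first-place votes.

Dana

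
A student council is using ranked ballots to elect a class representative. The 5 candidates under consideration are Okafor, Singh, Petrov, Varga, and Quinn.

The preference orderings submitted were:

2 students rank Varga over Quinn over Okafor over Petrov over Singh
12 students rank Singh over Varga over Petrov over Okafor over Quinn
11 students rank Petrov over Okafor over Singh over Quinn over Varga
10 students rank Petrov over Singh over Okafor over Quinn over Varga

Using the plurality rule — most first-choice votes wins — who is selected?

Petrov

First-place vote totals:
  Okafor: 0
  Singh: 12
  Petrov: 21
  Varga: 2
  Quinn: 0
Petrov has the most first-place votes.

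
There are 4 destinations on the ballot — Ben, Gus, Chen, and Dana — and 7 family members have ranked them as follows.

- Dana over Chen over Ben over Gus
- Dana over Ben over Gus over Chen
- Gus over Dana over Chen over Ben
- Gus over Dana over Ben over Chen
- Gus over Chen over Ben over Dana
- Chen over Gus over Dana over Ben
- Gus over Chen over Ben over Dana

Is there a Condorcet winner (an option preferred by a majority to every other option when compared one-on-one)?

Head-to-head results (7 voters total):
Ben vs Gus: Gus wins 5–2.
Ben vs Chen: Chen wins 5–2.
Ben vs Dana: Dana wins 5–2.
Gus vs Chen: Gus wins 5–2.
Gus vs Dana: Gus wins 5–2.
Chen vs Dana: Dana wins 4–3.
Gus beats each rival — Ben (5–2), Chen (5–2), Dana (5–2) — so Gus is the Condorcet winner.

Yes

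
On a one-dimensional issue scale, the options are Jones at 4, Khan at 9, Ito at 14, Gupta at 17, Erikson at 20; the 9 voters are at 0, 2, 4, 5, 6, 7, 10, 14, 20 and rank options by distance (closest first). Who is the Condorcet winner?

With single-peaked preferences on a line, the Condorcet winner is the candidate closest to the median voter.
The median voter (position 6) is closest to Jones at 4.
Check: Jones vs Erikson — voters closer to Jones: 7 of 9.

Jones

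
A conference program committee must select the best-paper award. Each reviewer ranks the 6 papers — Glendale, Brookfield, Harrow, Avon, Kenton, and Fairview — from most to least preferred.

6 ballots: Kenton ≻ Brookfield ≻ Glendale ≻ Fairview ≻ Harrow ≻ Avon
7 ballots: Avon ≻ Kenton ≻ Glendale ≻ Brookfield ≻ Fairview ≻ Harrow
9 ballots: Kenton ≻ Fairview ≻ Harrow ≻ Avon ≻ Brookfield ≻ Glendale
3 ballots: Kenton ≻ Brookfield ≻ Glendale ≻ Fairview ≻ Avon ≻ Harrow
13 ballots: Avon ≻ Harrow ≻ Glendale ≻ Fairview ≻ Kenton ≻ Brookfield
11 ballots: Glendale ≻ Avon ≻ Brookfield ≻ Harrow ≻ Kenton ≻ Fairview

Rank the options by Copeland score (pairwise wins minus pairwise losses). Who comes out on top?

Avon

Pairwise results:
  Glendale vs Brookfield: Glendale wins 31–18.
  Glendale vs Harrow: Glendale wins 27–22.
  Glendale vs Avon: Avon wins 29–20.
  Glendale vs Kenton: Kenton wins 25–24.
  Glendale vs Fairview: Glendale wins 40–9.
  Brookfield vs Harrow: Brookfield wins 27–22.
  Brookfield vs Avon: Avon wins 40–9.
  Brookfield vs Kenton: Kenton wins 38–11.
  Brookfield vs Fairview: Brookfield wins 27–22.
  Harrow vs Avon: Avon wins 34–15.
  Harrow vs Kenton: Kenton wins 25–24.
  Harrow vs Fairview: Fairview wins 25–24.
  Avon vs Kenton: Avon wins 31–18.
  Avon vs Fairview: Avon wins 31–18.
  Kenton vs Fairview: Kenton wins 36–13.
Copeland scores (wins − losses):
  Glendale: 3 − 2 = 1
  Brookfield: 2 − 3 = -1
  Harrow: 0 − 5 = -5
  Avon: 5 − 0 = 5
  Kenton: 4 − 1 = 3
  Fairview: 1 − 4 = -3
Avon has the best Copeland score.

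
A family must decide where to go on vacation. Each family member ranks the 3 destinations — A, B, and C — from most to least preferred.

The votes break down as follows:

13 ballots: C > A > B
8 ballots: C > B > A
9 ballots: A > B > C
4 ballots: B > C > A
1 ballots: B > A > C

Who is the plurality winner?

C

First-place vote totals:
  A: 9
  B: 5
  C: 21
C has the most first-place votes.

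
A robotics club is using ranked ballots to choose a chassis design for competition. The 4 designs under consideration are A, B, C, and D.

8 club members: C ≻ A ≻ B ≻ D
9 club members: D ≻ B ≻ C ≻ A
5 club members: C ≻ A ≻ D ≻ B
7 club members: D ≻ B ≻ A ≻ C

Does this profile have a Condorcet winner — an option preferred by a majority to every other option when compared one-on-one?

Head-to-head results (29 voters total):
A vs B: B wins 16–13.
A vs C: C wins 22–7.
A vs D: D wins 16–13.
B vs C: B wins 16–13.
B vs D: D wins 21–8.
C vs D: D wins 16–13.
D beats each rival — A (16–13), B (21–8), C (16–13) — so D is the Condorcet winner.

Yes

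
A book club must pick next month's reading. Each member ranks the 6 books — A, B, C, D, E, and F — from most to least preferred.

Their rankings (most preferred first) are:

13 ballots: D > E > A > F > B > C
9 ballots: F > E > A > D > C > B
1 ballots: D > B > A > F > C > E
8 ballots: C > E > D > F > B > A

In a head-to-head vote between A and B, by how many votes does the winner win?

Ballots ranking A above B: 13+9 = 22.
Ballots ranking B above A: 1+8 = 9.
A wins 22–9, a margin of 13.

13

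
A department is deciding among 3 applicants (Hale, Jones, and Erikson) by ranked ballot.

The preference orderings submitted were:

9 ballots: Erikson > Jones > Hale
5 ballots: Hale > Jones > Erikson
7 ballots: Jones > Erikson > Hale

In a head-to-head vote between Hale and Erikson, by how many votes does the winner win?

11

Ballots ranking Hale above Erikson: 5.
Ballots ranking Erikson above Hale: 9+7 = 16.
Erikson wins 16–5, a margin of 11.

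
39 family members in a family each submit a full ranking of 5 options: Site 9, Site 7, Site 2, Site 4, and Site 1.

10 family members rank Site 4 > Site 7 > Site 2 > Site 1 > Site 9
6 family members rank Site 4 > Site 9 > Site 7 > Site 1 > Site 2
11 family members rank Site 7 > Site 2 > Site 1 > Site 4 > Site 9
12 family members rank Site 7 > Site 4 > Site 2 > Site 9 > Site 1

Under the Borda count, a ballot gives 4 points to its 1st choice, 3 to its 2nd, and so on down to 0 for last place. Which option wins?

Borda scores:
  Site 9: 10·0 + 6·3 + 11·0 + 12·1 = 30
  Site 7: 10·3 + 6·2 + 11·4 + 12·4 = 134
  Site 2: 10·2 + 6·0 + 11·3 + 12·2 = 77
  Site 4: 10·4 + 6·4 + 11·1 + 12·3 = 111
  Site 1: 10·1 + 6·1 + 11·2 + 12·0 = 38
Site 7 has the highest total.

Site 7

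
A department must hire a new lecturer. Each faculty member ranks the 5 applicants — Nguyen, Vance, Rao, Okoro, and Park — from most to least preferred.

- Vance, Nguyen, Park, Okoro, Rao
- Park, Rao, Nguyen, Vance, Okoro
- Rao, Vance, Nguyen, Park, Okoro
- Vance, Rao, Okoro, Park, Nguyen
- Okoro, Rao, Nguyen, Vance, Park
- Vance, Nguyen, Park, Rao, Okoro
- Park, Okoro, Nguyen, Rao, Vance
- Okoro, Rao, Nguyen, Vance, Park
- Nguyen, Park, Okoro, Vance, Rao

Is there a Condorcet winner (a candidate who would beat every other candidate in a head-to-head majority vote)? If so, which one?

Head-to-head results (9 voters total):
Nguyen vs Vance: Nguyen wins 5–4.
Nguyen vs Rao: Rao wins 5–4.
Nguyen vs Okoro: Nguyen wins 5–4.
Nguyen vs Park: Nguyen wins 6–3.
Vance vs Rao: Rao wins 5–4.
Vance vs Okoro: Vance wins 5–4.
Vance vs Park: Vance wins 6–3.
Rao vs Okoro: Okoro wins 5–4.
Rao vs Park: Park wins 5–4.
Okoro vs Park: Park wins 6–3.
No candidate beats all others: Nguyen beats Okoro beats Rao beats Nguyen, a majority cycle.

No Condorcet winner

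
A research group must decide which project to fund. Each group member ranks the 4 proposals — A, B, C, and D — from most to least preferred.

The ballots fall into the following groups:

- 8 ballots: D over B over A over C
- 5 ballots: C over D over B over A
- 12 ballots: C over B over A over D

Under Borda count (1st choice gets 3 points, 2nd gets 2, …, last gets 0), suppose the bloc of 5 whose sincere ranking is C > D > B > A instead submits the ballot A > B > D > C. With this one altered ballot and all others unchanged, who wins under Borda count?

Borda totals with the altered ballot: A 35, B 50, C 36, D 29.
The switch changes the winner from C to B.

B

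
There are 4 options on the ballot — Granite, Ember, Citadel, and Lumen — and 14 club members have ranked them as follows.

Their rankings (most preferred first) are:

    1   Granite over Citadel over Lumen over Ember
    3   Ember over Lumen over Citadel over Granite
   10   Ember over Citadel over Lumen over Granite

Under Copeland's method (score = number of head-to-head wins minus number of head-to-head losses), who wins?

Ember

Pairwise results:
  Granite vs Ember: Ember wins 13–1.
  Granite vs Citadel: Citadel wins 13–1.
  Granite vs Lumen: Lumen wins 13–1.
  Ember vs Citadel: Ember wins 13–1.
  Ember vs Lumen: Ember wins 13–1.
  Citadel vs Lumen: Citadel wins 11–3.
Copeland scores (wins − losses):
  Granite: 0 − 3 = -3
  Ember: 3 − 0 = 3
  Citadel: 2 − 1 = 1
  Lumen: 1 − 2 = -1
Ember has the best Copeland score.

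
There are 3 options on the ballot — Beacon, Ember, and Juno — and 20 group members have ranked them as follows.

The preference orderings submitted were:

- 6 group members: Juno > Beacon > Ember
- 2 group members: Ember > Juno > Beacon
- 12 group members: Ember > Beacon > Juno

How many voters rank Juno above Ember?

Ballots ranking Juno above Ember: 6.
Ballots ranking Ember above Juno: 2+12 = 14.
So 6 of 20 voters prefer Juno to Ember.

6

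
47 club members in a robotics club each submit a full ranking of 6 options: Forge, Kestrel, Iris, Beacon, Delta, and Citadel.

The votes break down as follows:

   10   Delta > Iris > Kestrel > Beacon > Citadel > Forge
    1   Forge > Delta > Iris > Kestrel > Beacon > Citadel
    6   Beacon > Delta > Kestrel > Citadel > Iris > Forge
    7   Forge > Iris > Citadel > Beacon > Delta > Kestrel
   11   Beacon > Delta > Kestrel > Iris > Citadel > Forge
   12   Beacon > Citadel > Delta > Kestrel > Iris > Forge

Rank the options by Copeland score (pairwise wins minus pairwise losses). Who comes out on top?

Pairwise results:
  Forge vs Kestrel: Kestrel wins 39–8.
  Forge vs Iris: Iris wins 39–8.
  Forge vs Beacon: Beacon wins 39–8.
  Forge vs Delta: Delta wins 39–8.
  Forge vs Citadel: Citadel wins 39–8.
  Kestrel vs Iris: Kestrel wins 29–18.
  Kestrel vs Beacon: Beacon wins 36–11.
  Kestrel vs Delta: Delta wins 47–0.
  Kestrel vs Citadel: Kestrel wins 28–19.
  Iris vs Beacon: Beacon wins 29–18.
  Iris vs Delta: Delta wins 40–7.
  Iris vs Citadel: Iris wins 29–18.
  Beacon vs Delta: Beacon wins 36–11.
  Beacon vs Citadel: Beacon wins 40–7.
  Delta vs Citadel: Delta wins 28–19.
Copeland scores (wins − losses):
  Forge: 0 − 5 = -5
  Kestrel: 3 − 2 = 1
  Iris: 2 − 3 = -1
  Beacon: 5 − 0 = 5
  Delta: 4 − 1 = 3
  Citadel: 1 − 4 = -3
Beacon has the best Copeland score.

Beacon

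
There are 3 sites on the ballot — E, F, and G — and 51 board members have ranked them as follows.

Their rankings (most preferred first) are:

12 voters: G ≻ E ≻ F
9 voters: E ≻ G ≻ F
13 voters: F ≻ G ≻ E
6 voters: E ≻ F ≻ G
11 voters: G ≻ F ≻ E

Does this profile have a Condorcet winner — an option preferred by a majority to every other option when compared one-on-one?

Head-to-head results (51 voters total):
E vs F: E wins 27–24.
E vs G: G wins 36–15.
F vs G: G wins 32–19.
G beats each rival — E (36–15), F (32–19) — so G is the Condorcet winner.

Yes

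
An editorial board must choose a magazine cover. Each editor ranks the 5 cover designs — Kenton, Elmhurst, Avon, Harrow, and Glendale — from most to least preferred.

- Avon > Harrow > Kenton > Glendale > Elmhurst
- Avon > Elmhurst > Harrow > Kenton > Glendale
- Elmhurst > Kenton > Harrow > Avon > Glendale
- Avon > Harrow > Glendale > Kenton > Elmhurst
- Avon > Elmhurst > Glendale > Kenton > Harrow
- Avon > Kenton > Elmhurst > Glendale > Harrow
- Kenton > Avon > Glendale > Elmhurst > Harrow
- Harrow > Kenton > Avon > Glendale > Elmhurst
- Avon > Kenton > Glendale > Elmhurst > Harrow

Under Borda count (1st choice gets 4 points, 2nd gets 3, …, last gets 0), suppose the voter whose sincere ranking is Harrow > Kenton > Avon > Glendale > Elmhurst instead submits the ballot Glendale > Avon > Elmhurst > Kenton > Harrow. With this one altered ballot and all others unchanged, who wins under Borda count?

Borda totals with the altered ballot: Kenton 19, Elmhurst 16, Avon 31, Harrow 10, Glendale 14.
The winner is unchanged: still Avon.

Avon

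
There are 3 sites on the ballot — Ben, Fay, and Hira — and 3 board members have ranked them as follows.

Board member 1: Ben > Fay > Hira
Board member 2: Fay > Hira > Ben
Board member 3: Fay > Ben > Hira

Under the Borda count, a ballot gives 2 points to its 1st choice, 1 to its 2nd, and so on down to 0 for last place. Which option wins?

Fay

Borda scores:
  Ben: 2 + 0 + 1 = 3
  Fay: 1 + 2 + 2 = 5
  Hira: 0 + 1 + 0 = 1
Fay has the highest total.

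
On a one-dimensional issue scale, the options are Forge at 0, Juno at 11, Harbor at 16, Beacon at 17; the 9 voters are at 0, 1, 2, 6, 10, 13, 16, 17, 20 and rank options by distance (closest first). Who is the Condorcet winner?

Juno

With single-peaked preferences on a line, the Condorcet winner is the candidate closest to the median voter.
The median voter (position 10) is closest to Juno at 11.
Check: Juno vs Harbor — voters closer to Juno: 6 of 9.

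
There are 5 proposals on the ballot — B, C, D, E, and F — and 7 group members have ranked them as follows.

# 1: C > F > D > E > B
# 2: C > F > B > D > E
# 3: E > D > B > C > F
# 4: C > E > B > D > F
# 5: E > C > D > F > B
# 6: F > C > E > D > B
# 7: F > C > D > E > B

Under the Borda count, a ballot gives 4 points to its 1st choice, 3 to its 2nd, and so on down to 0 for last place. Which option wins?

Borda scores:
  B: 0 + 2 + 2 + 2 + 0 + 0 + 0 = 6
  C: 4 + 4 + 1 + 4 + 3 + 3 + 3 = 22
  D: 2 + 1 + 3 + 1 + 2 + 1 + 2 = 12
  E: 1 + 0 + 4 + 3 + 4 + 2 + 1 = 15
  F: 3 + 3 + 0 + 0 + 1 + 4 + 4 = 15
C has the highest total.

C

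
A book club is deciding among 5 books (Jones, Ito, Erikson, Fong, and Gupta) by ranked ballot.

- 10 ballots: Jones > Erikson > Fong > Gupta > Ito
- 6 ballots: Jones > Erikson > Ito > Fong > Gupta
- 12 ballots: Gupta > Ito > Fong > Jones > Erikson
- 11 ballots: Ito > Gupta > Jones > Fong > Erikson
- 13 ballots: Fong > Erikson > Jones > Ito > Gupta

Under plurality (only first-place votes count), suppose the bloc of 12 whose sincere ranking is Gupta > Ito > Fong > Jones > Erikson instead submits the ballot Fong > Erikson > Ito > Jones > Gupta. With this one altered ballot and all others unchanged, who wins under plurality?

Fong

First-place totals with the altered ballot: Jones 16, Ito 11, Erikson 0, Fong 25, Gupta 0.
The switch changes the winner from Jones to Fong.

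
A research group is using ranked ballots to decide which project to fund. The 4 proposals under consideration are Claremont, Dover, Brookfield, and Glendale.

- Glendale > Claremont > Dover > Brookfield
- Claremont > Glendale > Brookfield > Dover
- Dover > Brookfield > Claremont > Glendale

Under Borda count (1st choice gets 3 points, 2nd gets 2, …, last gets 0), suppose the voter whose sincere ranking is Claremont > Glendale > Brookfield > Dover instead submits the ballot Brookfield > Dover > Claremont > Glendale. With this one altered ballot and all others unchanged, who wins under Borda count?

Dover

Borda totals with the altered ballot: Claremont 4, Dover 6, Brookfield 5, Glendale 3.
The switch changes the winner from Claremont to Dover.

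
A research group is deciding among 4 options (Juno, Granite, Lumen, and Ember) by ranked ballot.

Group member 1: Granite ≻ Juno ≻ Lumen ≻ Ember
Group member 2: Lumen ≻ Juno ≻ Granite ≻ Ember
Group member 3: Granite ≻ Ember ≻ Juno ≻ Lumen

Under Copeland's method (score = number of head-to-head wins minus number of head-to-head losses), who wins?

Pairwise results:
  Juno vs Granite: Granite wins 2–1.
  Juno vs Lumen: Juno wins 2–1.
  Juno vs Ember: Juno wins 2–1.
  Granite vs Lumen: Granite wins 2–1.
  Granite vs Ember: Granite wins 3–0.
  Lumen vs Ember: Lumen wins 2–1.
Copeland scores (wins − losses):
  Juno: 2 − 1 = 1
  Granite: 3 − 0 = 3
  Lumen: 1 − 2 = -1
  Ember: 0 − 3 = -3
Granite has the best Copeland score.

Granite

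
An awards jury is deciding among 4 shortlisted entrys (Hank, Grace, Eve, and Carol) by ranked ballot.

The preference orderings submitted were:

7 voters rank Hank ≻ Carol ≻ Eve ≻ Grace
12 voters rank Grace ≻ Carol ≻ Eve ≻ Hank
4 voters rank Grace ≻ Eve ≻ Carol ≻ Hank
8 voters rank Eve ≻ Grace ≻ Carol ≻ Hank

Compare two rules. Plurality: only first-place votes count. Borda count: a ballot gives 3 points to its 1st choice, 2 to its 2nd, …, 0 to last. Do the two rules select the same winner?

Yes

Plurality first-place counts: Hank 7, Grace 16, Eve 8, Carol 0 → Grace.
Borda totals: Hank 21, Grace 64, Eve 51, Carol 50 → Grace.
The two rules agree on Grace.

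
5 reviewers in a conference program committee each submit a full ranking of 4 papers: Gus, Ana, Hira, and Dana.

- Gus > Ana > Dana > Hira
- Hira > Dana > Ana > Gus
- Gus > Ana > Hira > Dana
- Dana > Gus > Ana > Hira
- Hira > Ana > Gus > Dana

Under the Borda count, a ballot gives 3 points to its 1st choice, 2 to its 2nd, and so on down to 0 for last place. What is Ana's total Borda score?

Borda scores:
  Gus: 3 + 0 + 3 + 2 + 1 = 9
  Ana: 2 + 1 + 2 + 1 + 2 = 8
  Hira: 0 + 3 + 1 + 0 + 3 = 7
  Dana: 1 + 2 + 0 + 3 + 0 = 6

8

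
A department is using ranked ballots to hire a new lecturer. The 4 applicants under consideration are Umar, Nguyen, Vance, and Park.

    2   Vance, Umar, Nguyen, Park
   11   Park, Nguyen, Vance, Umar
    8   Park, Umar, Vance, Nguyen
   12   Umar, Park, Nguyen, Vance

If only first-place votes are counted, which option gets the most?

First-place vote totals:
  Umar: 12
  Nguyen: 0
  Vance: 2
  Park: 19
Park has the most first-place votes.

Park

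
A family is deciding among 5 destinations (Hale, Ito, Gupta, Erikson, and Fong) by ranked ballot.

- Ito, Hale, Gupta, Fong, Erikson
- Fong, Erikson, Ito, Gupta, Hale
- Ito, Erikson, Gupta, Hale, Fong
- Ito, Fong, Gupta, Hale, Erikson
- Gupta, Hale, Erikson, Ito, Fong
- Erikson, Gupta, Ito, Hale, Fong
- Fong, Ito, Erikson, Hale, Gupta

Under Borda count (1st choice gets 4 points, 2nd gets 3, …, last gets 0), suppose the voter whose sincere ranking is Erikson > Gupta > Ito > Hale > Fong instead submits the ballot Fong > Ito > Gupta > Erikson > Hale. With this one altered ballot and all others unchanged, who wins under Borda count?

Ito

Borda totals with the altered ballot: Hale 9, Ito 21, Gupta 13, Erikson 11, Fong 16.
The winner is unchanged: still Ito.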